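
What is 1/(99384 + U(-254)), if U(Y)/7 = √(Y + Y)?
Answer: 24846/2469301087 - 7*I*√127/4938602174 ≈ 1.0062e-5 - 1.5973e-8*I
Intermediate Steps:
U(Y) = 7*√2*√Y (U(Y) = 7*√(Y + Y) = 7*√(2*Y) = 7*(√2*√Y) = 7*√2*√Y)
1/(99384 + U(-254)) = 1/(99384 + 7*√2*√(-254)) = 1/(99384 + 7*√2*(I*√254)) = 1/(99384 + 14*I*√127)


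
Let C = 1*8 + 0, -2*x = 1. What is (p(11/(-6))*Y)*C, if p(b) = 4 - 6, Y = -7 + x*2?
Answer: 128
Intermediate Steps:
x = -1/2 (x = -1/2*1 = -1/2 ≈ -0.50000)
Y = -8 (Y = -7 - 1/2*2 = -7 - 1 = -8)
C = 8 (C = 8 + 0 = 8)
p(b) = -2
(p(11/(-6))*Y)*C = -2*(-8)*8 = 16*8 = 128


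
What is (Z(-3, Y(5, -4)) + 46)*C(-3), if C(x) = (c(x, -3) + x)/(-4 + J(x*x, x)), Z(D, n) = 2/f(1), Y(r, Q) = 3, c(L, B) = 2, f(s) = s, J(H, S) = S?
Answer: 48/7 ≈ 6.8571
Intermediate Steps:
Z(D, n) = 2 (Z(D, n) = 2/1 = 2*1 = 2)
C(x) = (2 + x)/(-4 + x)
(Z(-3, Y(5, -4)) + 46)*C(-3) = (2 + 46)*((2 - 3)/(-4 - 3)) = 48*(-1/(-7)) = 48*(-1/7*(-1)) = 48*(1/7) = 48/7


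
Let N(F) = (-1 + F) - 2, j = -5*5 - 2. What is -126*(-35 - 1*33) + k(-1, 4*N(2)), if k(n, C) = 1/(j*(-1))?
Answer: 231337/27 ≈ 8568.0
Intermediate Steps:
j = -27 (j = -25 - 2 = -27)
N(F) = -3 + F
k(n, C) = 1/27 (k(n, C) = 1/(-27*(-1)) = 1/27)
-126*(-35 - 1*33) + k(-1, 4*N(2)) = -126*(-35 - 1*33) + 1/27 = -126*(-35 - 33) + 1/27 = -126*(-68) + 1/27 = 8568 + 1/27 = 231337/27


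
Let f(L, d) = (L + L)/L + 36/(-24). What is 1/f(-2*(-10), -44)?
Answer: 2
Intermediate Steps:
f(L, d) = ½ (f(L, d) = (2*L)/L + 36*(-1/24) = 2 - 3/2 = ½)
1/f(-2*(-10), -44) = 1/(½) = 2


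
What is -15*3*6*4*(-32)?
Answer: 34560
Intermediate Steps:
-15*3*6*4*(-32) = -270*4*(-32) = -15*72*(-32) = -1080*(-32) = 34560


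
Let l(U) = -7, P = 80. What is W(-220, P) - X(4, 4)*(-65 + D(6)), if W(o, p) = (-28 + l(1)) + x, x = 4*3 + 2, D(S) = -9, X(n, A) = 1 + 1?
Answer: 127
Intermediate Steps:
X(n, A) = 2
x = 14 (x = 12 + 2 = 14)
W(o, p) = -21 (W(o, p) = (-28 - 7) + 14 = -35 + 14 = -21)
W(-220, P) - X(4, 4)*(-65 + D(6)) = -21 - 2*(-65 - 9) = -21 - 2*(-74) = -21 - 1*(-148) = -21 + 148 = 127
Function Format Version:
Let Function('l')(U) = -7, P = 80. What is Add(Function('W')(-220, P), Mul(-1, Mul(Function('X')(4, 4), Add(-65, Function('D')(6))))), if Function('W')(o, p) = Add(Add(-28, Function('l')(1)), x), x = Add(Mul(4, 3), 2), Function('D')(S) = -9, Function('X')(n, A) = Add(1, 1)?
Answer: 127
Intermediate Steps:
Function('X')(n, A) = 2
x = 14 (x = Add(12, 2) = 14)
Function('W')(o, p) = -21 (Function('W')(o, p) = Add(Add(-28, -7), 14) = Add(-35, 14) = -21)
Add(Function('W')(-220, P), Mul(-1, Mul(Function('X')(4, 4), Add(-65, Function('D')(6))))) = Add(-21, Mul(-1, Mul(2, Add(-65, -9)))) = Add(-21, Mul(-1, Mul(2, -74))) = Add(-21, Mul(-1, -148)) = Add(-21, 148) = 127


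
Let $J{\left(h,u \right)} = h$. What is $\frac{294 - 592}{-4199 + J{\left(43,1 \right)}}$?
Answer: $\frac{149}{2078} \approx 0.071704$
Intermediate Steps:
$\frac{294 - 592}{-4199 + J{\left(43,1 \right)}} = \frac{294 - 592}{-4199 + 43} = - \frac{298}{-4156} = \left(-298\right) \left(- \frac{1}{4156}\right) = \frac{149}{2078}$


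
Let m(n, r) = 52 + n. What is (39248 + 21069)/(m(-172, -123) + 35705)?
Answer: 60317/35585 ≈ 1.6950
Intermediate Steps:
(39248 + 21069)/(m(-172, -123) + 35705) = (39248 + 21069)/((52 - 172) + 35705) = 60317/(-120 + 35705) = 60317/35585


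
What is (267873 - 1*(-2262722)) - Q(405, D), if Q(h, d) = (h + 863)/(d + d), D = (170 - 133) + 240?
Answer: 700974181/277 ≈ 2.5306e+6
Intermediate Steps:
D = 277 (D = 37 + 240 = 277)
Q(h, d) = (863 + h)/(2*d) (Q(h, d) = (863 + h)/((2*d)) = (863 + h)*(1/(2*d)) = (863 + h)/(2*d))
(267873 - 1*(-2262722)) - Q(405, D) = (267873 - 1*(-2262722)) - (863 + 405)/(2*277) = (267873 + 2262722) - 1268/(2*277) = 2530595 - 1*634/277 = 2530595 - 634/277 = 700974181/277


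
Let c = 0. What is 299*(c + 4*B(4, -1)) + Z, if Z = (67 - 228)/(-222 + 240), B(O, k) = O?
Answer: 85951/18 ≈ 4775.1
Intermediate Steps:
Z = -161/18 ≈ -8.9444
299*(c + 4*B(4, -1)) + Z = 299*(0 + 4*4) - 161/18 = 299*(0 + 16) - 161/18 = 299*16 - 161/18 = 4784 - 161/18 = 85951/18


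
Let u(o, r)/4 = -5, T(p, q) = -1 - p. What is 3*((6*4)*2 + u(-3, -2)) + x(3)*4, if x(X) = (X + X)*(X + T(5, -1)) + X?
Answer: 24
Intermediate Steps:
u(o, r) = -20 (u(o, r) = 4*(-5) = -20)
x(X) = X + 2*X*(-6 + X) (x(X) = (X + X)*(X + (-1 - 1*5)) + X = (2*X)*(X + (-1 - 5)) + X = (2*X)*(X - 6) + X = (2*X)*(-6 + X) + X = 2*X*(-6 + X) + X = X + 2*X*(-6 + X))
3*((6*4)*2 + u(-3, -2)) + x(3)*4 = 3*((6*4)*2 - 20) + (3*(-11 + 2*3))*4 = 3*(24*2 - 20) + (3*(-11 + 6))*4 = 3*(48 - 20) + (3*(-5))*4 = 3*28 - 15*4 = 84 - 60 = 24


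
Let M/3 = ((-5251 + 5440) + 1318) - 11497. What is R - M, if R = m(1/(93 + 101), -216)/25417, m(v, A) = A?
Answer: 761747274/25417 ≈ 29970.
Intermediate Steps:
M = -29970 (M = 3*(((-5251 + 5440) + 1318) - 11497) = 3*((189 + 1318) - 11497) = 3*(1507 - 11497) = 3*(-9990) = -29970)
R = -216/25417 ≈ -0.0084983
R - M = -216/25417 - 1*(-29970) = -216/25417 + 29970 = 761747274/25417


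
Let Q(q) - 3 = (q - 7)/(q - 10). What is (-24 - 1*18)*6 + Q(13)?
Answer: -247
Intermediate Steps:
Q(q) = 3 + (-7 + q)/(-10 + q) (Q(q) = 3 + (q - 7)/(q - 10) = 3 + (-7 + q)/(-10 + q))
(-24 - 1*18)*6 + Q(13) = (-24 - 1*18)*6 + (-37 + 4*13)/(-10 + 13) = (-24 - 18)*6 + (-37 + 52)/3 = -42*6 + (1/3)*15 = -252 + 5 = -247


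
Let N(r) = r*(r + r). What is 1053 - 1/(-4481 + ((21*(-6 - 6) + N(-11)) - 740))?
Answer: 5508244/5231 ≈ 1053.0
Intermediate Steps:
N(r) = 2*r**2 (N(r) = r*(2*r) = 2*r**2)
1053 - 1/(-4481 + ((21*(-6 - 6) + N(-11)) - 740)) = 1053 - 1/(-4481 + ((21*(-6 - 6) + 2*(-11)**2) - 740)) = 1053 - 1/(-4481 + ((21*(-12) + 2*121) - 740)) = 1053 - 1/(-4481 + ((-252 + 242) - 740)) = 1053 - 1/(-4481 + (-10 - 740)) = 1053 - 1/(-4481 - 750) = 1053 - 1/(-5231) = 1053 - 1*(-1/5231) = 1053 + 1/5231 = 5508244/5231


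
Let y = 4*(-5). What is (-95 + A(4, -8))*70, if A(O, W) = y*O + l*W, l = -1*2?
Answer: -11130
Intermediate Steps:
l = -2
y = -20
A(O, W) = -20*O - 2*W
(-95 + A(4, -8))*70 = (-95 + (-20*4 - 2*(-8)))*70 = (-95 + (-80 + 16))*70 = (-95 - 64)*70 = -159*70 = -11130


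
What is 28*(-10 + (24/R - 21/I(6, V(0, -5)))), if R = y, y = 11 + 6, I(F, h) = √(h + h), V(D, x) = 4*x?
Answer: -4088/17 + 147*I*√10/5 ≈ -240.47 + 92.971*I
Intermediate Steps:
I(F, h) = √2*√h (I(F, h) = √(2*h) = √2*√h)
y = 17
R = 17
28*(-10 + (24/R - 21/I(6, V(0, -5)))) = 28*(-10 + (24/17 - 21*(-I*√10/20))) = 28*(-10 + (24/17 - (-21)*I*√10/20)) = 28*(-10 + (24/17 + 21*I*√10/20)) = 28*(-146/17 + 21*I*√10/20) = -4088/17 + 147*I*√10/5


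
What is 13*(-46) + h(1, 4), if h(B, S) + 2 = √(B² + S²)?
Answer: -600 + √17 ≈ -595.88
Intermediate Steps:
h(B, S) = -2 + √(B² + S²)
13*(-46) + h(1, 4) = 13*(-46) + (-2 + √(1² + 4²)) = -598 + (-2 + √(1 + 16)) = -598 + (-2 + √17) = -600 + √17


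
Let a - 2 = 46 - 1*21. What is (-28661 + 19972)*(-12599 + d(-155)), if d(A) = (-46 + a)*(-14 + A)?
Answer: 81572332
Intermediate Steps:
a = 27 (a = 2 + (46 - 1*21) = 2 + (46 - 21) = 2 + 25 = 27)
d(A) = 266 - 19*A (d(A) = (-46 + 27)*(-14 + A) = -19*(-14 + A) = 266 - 19*A)
(-28661 + 19972)*(-12599 + d(-155)) = (-28661 + 19972)*(-12599 + (266 - 19*(-155))) = -8689*(-12599 + (266 + 2945)) = -8689*(-12599 + 3211) = -8689*(-9388) = 81572332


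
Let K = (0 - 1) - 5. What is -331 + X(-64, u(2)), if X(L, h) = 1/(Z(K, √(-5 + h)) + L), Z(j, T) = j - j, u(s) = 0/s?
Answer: -21185/64 ≈ -331.02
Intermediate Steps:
u(s) = 0
K = -6 (K = -1 - 5 = -6)
Z(j, T) = 0
X(L, h) = 1/L (X(L, h) = 1/(0 + L) = 1/L)
-331 + X(-64, u(2)) = -331 + 1/(-64) = -331 - 1/64 = -21185/64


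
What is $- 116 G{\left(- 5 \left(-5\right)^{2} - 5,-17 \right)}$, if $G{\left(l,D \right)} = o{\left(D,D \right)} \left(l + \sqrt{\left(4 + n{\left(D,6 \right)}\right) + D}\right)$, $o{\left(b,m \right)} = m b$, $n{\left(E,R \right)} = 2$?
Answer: $4358120 - 33524 i \sqrt{11} \approx 4.3581 \cdot 10^{6} - 1.1119 \cdot 10^{5} i$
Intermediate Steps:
$o{\left(b,m \right)} = b m$
$G{\left(l,D \right)} = D^{2} \left(l + \sqrt{6 + D}\right)$ ($G{\left(l,D \right)} = D D \left(l + \sqrt{\left(4 + 2\right) + D}\right) = D^{2} \left(l + \sqrt{6 + D}\right)$)
$- 116 G{\left(- 5 \left(-5\right)^{2} - 5,-17 \right)} = - 116 \left(-17\right)^{2} \left(\left(- 5 \left(-5\right)^{2} - 5\right) + \sqrt{6 - 17}\right) = - 116 \cdot 289 \left(\left(\left(-5\right) 25 - 5\right) + \sqrt{-11}\right) = - 116 \cdot 289 \left(\left(-125 - 5\right) + i \sqrt{11}\right) = - 116 \cdot 289 \left(-130 + i \sqrt{11}\right) = - 116 \left(-37570 + 289 i \sqrt{11}\right) = 4358120 - 33524 i \sqrt{11}$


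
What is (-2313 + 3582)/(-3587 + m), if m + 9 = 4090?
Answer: 1269/494 ≈ 2.5688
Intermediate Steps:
m = 4081 (m = -9 + 4090 = 4081)
(-2313 + 3582)/(-3587 + m) = (-2313 + 3582)/(-3587 + 4081) = 1269/494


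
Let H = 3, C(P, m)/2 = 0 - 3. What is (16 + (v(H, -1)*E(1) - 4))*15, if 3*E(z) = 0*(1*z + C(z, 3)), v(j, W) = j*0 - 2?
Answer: 180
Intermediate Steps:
C(P, m) = -6 (C(P, m) = 2*(0 - 3) = 2*(-3) = -6)
v(j, W) = -2 (v(j, W) = 0 - 2 = -2)
E(z) = 0 (E(z) = (0*(1*z - 6))/3 = (0*(z - 6))/3 = (0*(-6 + z))/3 = (1/3)*0 = 0)
(16 + (v(H, -1)*E(1) - 4))*15 = (16 + (-2*0 - 4))*15 = (16 + (0 - 4))*15 = (16 - 4)*15 = 12*15 = 180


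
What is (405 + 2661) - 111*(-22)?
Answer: 5508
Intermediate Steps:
(405 + 2661) - 111*(-22) = 3066 + 2442 = 5508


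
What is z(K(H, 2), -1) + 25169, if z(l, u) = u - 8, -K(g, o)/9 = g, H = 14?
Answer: 25160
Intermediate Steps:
K(g, o) = -9*g
z(l, u) = -8 + u (z(l, u) = u - 1*8 = u - 8 = -8 + u)
z(K(H, 2), -1) + 25169 = (-8 - 1) + 25169 = -9 + 25169 = 25160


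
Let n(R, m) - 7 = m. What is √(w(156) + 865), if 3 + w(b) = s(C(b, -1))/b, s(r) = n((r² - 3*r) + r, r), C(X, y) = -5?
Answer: √5244486/78 ≈ 29.360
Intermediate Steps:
n(R, m) = 7 + m
s(r) = 7 + r
w(b) = -3 + 2/b (w(b) = -3 + (7 - 5)/b = -3 + 2/b)
√(w(156) + 865) = √((-3 + 2/156) + 865) = √((-3 + 2*(1/156)) + 865) = √((-3 + 1/78) + 865) = √(-233/78 + 865) = √(67237/78) = √5244486/78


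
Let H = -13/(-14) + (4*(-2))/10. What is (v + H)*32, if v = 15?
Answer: 16944/35 ≈ 484.11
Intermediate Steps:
H = 9/70 (H = -13*(-1/14) - 8*⅒ = 13/14 - ⅘ = 9/70 ≈ 0.12857)
(v + H)*32 = (15 + 9/70)*32 = (1059/70)*32 = 16944/35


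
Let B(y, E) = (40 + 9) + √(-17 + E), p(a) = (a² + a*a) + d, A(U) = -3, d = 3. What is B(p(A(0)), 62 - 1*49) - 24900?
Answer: -24851 + 2*I ≈ -24851.0 + 2.0*I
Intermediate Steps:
p(a) = 3 + 2*a² (p(a) = (a² + a*a) + 3 = (a² + a²) + 3 = 2*a² + 3 = 3 + 2*a²)
B(y, E) = 49 + √(-17 + E)
B(p(A(0)), 62 - 1*49) - 24900 = (49 + √(-17 + (62 - 1*49))) - 24900 = (49 + √(-17 + (62 - 49))) - 24900 = (49 + √(-17 + 13)) - 24900 = (49 + √(-4)) - 24900 = (49 + 2*I) - 24900 = -24851 + 2*I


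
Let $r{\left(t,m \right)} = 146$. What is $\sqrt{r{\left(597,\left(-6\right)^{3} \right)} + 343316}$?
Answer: $\sqrt{343462} \approx 586.06$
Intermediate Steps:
$\sqrt{r{\left(597,\left(-6\right)^{3} \right)} + 343316} = \sqrt{146 + 343316} = \sqrt{343462}$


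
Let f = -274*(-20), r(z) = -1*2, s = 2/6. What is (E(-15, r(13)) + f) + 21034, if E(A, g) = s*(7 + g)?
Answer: 79547/3 ≈ 26516.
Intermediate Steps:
s = 1/3 (s = 2*(1/6) = 1/3 ≈ 0.33333)
r(z) = -2
E(A, g) = 7/3 + g/3 (E(A, g) = (7 + g)/3 = 7/3 + g/3)
f = 5480
(E(-15, r(13)) + f) + 21034 = ((7/3 + (1/3)*(-2)) + 5480) + 21034 = ((7/3 - 2/3) + 5480) + 21034 = (5/3 + 5480) + 21034 = 16445/3 + 21034 = 79547/3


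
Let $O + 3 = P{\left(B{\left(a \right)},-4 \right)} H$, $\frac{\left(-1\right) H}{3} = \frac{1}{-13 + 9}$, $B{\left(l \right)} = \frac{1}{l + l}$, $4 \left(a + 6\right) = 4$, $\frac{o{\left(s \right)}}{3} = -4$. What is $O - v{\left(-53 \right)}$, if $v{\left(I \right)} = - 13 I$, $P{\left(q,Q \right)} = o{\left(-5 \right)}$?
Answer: $-701$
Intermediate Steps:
$o{\left(s \right)} = -12$ ($o{\left(s \right)} = 3 \left(-4\right) = -12$)
$a = -5$ ($a = -6 + \frac{1}{4} \cdot 4 = -6 + 1 = -5$)
$B{\left(l \right)} = \frac{1}{2 l}$
$P{\left(q,Q \right)} = -12$
$H = \frac{3}{4}$ ($H = - \frac{3}{-13 + 9} = - \frac{3}{-4} = \left(-3\right) \left(- \frac{1}{4}\right) = \frac{3}{4} \approx 0.75$)
$O = -12$ ($O = -3 - 9 = -12$)
$O - v{\left(-53 \right)} = -12 - \left(-13\right) \left(-53\right) = -12 - 689 = -701$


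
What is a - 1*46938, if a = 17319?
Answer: -29619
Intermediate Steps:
a - 1*46938 = 17319 - 1*46938 = 17319 - 46938 = -29619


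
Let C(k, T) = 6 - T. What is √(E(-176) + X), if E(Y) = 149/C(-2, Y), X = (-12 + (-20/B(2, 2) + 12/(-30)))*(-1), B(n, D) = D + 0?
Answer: √19227390/910 ≈ 4.8186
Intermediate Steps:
B(n, D) = D
X = 112/5 (X = (-12 + (-20/2 + 12/(-30)))*(-1) = (-12 + (-20*½ + 12*(-1/30)))*(-1) = (-12 + (-10 - ⅖))*(-1) = (-12 - 52/5)*(-1) = -112/5*(-1) = 112/5 ≈ 22.400)
E(Y) = 149/(6 - Y)
√(E(-176) + X) = √(-149/(-6 - 176) + 112/5) = √(-149/(-182) + 112/5) = √(-149*(-1/182) + 112/5) = √(149/182 + 112/5) = √(21129/910) = √19227390/910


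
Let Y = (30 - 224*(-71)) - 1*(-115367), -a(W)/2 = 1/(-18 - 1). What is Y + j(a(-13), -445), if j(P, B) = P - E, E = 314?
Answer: 2488755/19 ≈ 1.3099e+5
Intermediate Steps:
a(W) = 2/19 (a(W) = -2/(-18 - 1) = -2/(-19) = -2*(-1/19) = 2/19)
j(P, B) = -314 + P (j(P, B) = P - 1*314 = P - 314 = -314 + P)
Y = 131301 (Y = (30 + 15904) + 115367 = 15934 + 115367 = 131301)
Y + j(a(-13), -445) = 131301 + (-314 + 2/19) = 131301 - 5964/19 = 2488755/19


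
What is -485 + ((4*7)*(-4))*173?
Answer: -19861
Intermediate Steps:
-485 + ((4*7)*(-4))*173 = -485 + (28*(-4))*173 = -485 - 112*173 = -485 - 19376 = -19861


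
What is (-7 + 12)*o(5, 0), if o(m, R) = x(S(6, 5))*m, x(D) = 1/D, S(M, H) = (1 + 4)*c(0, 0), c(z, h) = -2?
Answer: -5/2 ≈ -2.5000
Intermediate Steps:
S(M, H) = -10 (S(M, H) = (1 + 4)*(-2) = 5*(-2) = -10)
o(m, R) = -m/10 (o(m, R) = m/(-10) = -m/10)
(-7 + 12)*o(5, 0) = (-7 + 12)*(-⅒*5) = 5*(-½) = -5/2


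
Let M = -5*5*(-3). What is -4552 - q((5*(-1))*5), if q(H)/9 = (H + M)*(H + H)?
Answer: 17948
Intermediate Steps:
M = 75 (M = -25*(-3) = 75)
q(H) = 18*H*(75 + H) (q(H) = 9*((H + 75)*(H + H)) = 9*((75 + H)*(2*H)) = 9*(2*H*(75 + H)) = 18*H*(75 + H))
-4552 - q((5*(-1))*5) = -4552 - 18*(5*(-1))*5*(75 + (5*(-1))*5) = -4552 - 18*(-5*5)*(75 - 5*5) = -4552 - 18*(-25)*(75 - 25) = -4552 - 18*(-25)*50 = -4552 - 1*(-22500) = -4552 + 22500 = 17948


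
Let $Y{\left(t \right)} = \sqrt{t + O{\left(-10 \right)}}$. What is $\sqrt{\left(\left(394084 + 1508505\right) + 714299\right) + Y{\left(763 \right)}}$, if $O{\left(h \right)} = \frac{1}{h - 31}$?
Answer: $\frac{\sqrt{4398988728 + 41 \sqrt{1282562}}}{41} \approx 1617.7$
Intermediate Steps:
$O{\left(h \right)} = \frac{1}{-31 + h}$
$Y{\left(t \right)} = \sqrt{- \frac{1}{41} + t}$ ($Y{\left(t \right)} = \sqrt{t + \frac{1}{-31 - 10}} = \sqrt{t + \frac{1}{-41}} = \sqrt{t - \frac{1}{41}} = \sqrt{- \frac{1}{41} + t}$)
$\sqrt{\left(\left(394084 + 1508505\right) + 714299\right) + Y{\left(763 \right)}} = \sqrt{\left(\left(394084 + 1508505\right) + 714299\right) + \frac{\sqrt{-41 + 1681 \cdot 763}}{41}} = \sqrt{\left(1902589 + 714299\right) + \frac{\sqrt{-41 + 1282603}}{41}} = \sqrt{2616888 + \frac{\sqrt{1282562}}{41}}$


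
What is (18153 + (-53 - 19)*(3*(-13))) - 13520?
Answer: 7441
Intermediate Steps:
(18153 + (-53 - 19)*(3*(-13))) - 13520 = (18153 - 72*(-39)) - 13520 = (18153 + 2808) - 13520 = 20961 - 13520 = 7441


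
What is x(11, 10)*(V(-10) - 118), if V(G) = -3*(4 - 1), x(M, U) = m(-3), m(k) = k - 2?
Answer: 635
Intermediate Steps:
m(k) = -2 + k
x(M, U) = -5 (x(M, U) = -2 - 3 = -5)
V(G) = -9 (V(G) = -3*3 = -1*9 = -9)
x(11, 10)*(V(-10) - 118) = -5*(-9 - 118) = -5*(-127) = 635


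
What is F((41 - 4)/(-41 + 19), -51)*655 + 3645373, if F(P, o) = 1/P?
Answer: 134864391/37 ≈ 3.6450e+6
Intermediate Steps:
F((41 - 4)/(-41 + 19), -51)*655 + 3645373 = 655/((41 - 4)/(-41 + 19)) + 3645373 = 655/(37/(-22)) + 3645373 = 655/(37*(-1/22)) + 3645373 = 655/(-37/22) + 3645373 = -22/37*655 + 3645373 = -14410/37 + 3645373 = 134864391/37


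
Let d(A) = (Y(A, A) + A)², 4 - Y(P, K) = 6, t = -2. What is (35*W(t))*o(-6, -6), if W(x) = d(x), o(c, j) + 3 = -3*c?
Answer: 8400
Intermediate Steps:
Y(P, K) = -2 (Y(P, K) = 4 - 1*6 = 4 - 6 = -2)
o(c, j) = -3 - 3*c
d(A) = (-2 + A)²
W(x) = (-2 + x)²
(35*W(t))*o(-6, -6) = (35*(-2 - 2)²)*(-3 - 3*(-6)) = (35*(-4)²)*(-3 + 18) = (35*16)*15 = 560*15 = 8400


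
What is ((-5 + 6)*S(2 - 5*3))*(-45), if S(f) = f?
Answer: 585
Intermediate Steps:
((-5 + 6)*S(2 - 5*3))*(-45) = ((-5 + 6)*(2 - 5*3))*(-45) = (1*(2 - 15))*(-45) = (1*(-13))*(-45) = -13*(-45) = 585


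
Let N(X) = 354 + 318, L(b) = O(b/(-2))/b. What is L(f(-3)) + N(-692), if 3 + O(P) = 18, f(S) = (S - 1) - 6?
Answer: 1341/2 ≈ 670.50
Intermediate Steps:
f(S) = -7 + S (f(S) = (-1 + S) - 6 = -7 + S)
O(P) = 15 (O(P) = -3 + 18 = 15)
L(b) = 15/b
N(X) = 672
L(f(-3)) + N(-692) = 15/(-7 - 3) + 672 = 15/(-10) + 672 = 15*(-⅒) + 672 = -3/2 + 672 = 1341/2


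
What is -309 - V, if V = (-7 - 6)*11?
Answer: -166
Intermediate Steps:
V = -143 (V = -13*11 = -143)
-309 - V = -309 - 1*(-143) = -309 + 143 = -166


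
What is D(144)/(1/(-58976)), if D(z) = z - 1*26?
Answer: -6959168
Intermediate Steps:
D(z) = -26 + z (D(z) = z - 26 = -26 + z)
D(144)/(1/(-58976)) = (-26 + 144)/(1/(-58976)) = 118/(-1/58976) = 118*(-58976) = -6959168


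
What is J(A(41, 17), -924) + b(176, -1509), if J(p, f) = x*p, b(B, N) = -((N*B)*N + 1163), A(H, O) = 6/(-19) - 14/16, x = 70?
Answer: -30458330179/76 ≈ -4.0077e+8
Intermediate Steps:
A(H, O) = -181/152 (A(H, O) = 6*(-1/19) - 14*1/16 = -6/19 - 7/8 = -181/152)
b(B, N) = -1163 - B*N² (b(B, N) = -((B*N)*N + 1163) = -(B*N² + 1163) = -(1163 + B*N²) = -1163 - B*N²)
J(p, f) = 70*p
J(A(41, 17), -924) + b(176, -1509) = 70*(-181/152) + (-1163 - 1*176*(-1509)²) = -6335/76 + (-1163 - 1*176*2277081) = -6335/76 + (-1163 - 400766256) = -6335/76 - 400767419 = -30458330179/76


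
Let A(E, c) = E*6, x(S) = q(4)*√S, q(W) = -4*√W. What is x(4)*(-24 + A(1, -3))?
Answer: 288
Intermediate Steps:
x(S) = -8*√S (x(S) = (-4*√4)*√S = (-4*2)*√S = -8*√S)
A(E, c) = 6*E
x(4)*(-24 + A(1, -3)) = (-8*√4)*(-24 + 6*1) = (-8*2)*(-24 + 6) = -16*(-18) = 288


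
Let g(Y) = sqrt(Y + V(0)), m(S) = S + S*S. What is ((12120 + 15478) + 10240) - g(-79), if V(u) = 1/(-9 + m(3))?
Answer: 37838 - 2*I*sqrt(177)/3 ≈ 37838.0 - 8.8694*I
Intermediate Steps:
m(S) = S + S**2
V(u) = 1/3 (V(u) = 1/(-9 + 3*(1 + 3)) = 1/(-9 + 3*4) = 1/(-9 + 12) = 1/3)
g(Y) = sqrt(1/3 + Y) (g(Y) = sqrt(Y + 1/3) = sqrt(1/3 + Y))
((12120 + 15478) + 10240) - g(-79) = ((12120 + 15478) + 10240) - sqrt(3 + 9*(-79))/3 = (27598 + 10240) - sqrt(3 - 711)/3 = 37838 - sqrt(-708)/3 = 37838 - 2*I*sqrt(177)/3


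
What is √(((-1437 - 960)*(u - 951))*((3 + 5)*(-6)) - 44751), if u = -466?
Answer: I*√163079103 ≈ 12770.0*I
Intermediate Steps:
√(((-1437 - 960)*(u - 951))*((3 + 5)*(-6)) - 44751) = √(((-1437 - 960)*(-466 - 951))*((3 + 5)*(-6)) - 44751) = √((-2397*(-1417))*(8*(-6)) - 44751) = √(3396549*(-48) - 44751) = √(-163034352 - 44751) = √(-163079103) = I*√163079103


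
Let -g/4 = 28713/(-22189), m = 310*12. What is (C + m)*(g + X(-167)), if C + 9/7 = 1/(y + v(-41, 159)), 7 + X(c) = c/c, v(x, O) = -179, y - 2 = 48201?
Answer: -3809093552297/1243205292 ≈ -3063.9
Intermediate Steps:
y = 48203 (y = 2 + 48201 = 48203)
m = 3720
g = 114852/22189 (g = -114852/(-22189) = -114852*(-1)/22189 = -4*(-28713/22189) = 114852/22189 ≈ 5.1761)
X(c) = -6 (X(c) = -7 + c/c = -7 + 1 = -6)
C = -432209/336168 (C = -9/7 + 1/(48203 - 179) = -9/7 + 1/48024 = -432209/336168 ≈ -1.2857)
(C + m)*(g + X(-167)) = (-432209/336168 + 3720)*(114852/22189 - 6) = (1250112751/336168)*(-18282/22189) = -3809093552297/1243205292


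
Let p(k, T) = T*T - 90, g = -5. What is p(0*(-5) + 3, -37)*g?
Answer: -6395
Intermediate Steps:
p(k, T) = -90 + T**2 (p(k, T) = T**2 - 90 = -90 + T**2)
p(0*(-5) + 3, -37)*g = (-90 + (-37)**2)*(-5) = (-90 + 1369)*(-5) = 1279*(-5) = -6395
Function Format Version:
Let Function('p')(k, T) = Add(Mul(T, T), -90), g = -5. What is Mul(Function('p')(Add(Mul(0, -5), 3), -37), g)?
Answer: -6395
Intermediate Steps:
Function('p')(k, T) = Add(-90, Pow(T, 2)) (Function('p')(k, T) = Add(Pow(T, 2), -90) = Add(-90, Pow(T, 2)))
Mul(Function('p')(Add(Mul(0, -5), 3), -37), g) = Mul(Add(-90, Pow(-37, 2)), -5) = Mul(Add(-90, 1369), -5) = Mul(1279, -5) = -6395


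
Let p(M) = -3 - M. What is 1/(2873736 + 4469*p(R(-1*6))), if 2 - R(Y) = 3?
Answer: 1/2864798 ≈ 3.4906e-7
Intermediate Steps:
R(Y) = -1 (R(Y) = 2 - 1*3 = 2 - 3 = -1)
1/(2873736 + 4469*p(R(-1*6))) = 1/(2873736 + 4469*(-3 - 1*(-1))) = 1/(2873736 + 4469*(-3 + 1)) = 1/(2873736 + 4469*(-2)) = 1/(2873736 - 8938) = 1/2864798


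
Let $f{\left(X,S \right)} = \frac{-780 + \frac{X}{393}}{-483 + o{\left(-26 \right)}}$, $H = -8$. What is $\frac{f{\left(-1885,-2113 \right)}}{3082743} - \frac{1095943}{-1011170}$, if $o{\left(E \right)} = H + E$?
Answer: $\frac{686449476455562719}{633351188660245110} \approx 1.0838$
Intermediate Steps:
$o{\left(E \right)} = -8 + E$
$f{\left(X,S \right)} = \frac{780}{517} - \frac{X}{203181}$ ($f{\left(X,S \right)} = \frac{-780 + \frac{X}{393}}{-483 - 34} = \frac{-780 + X \frac{1}{393}}{-483 - 34} = \frac{-780 + \frac{X}{393}}{-517} = \left(-780 + \frac{X}{393}\right) \left(- \frac{1}{517}\right) = \frac{780}{517} - \frac{X}{203181}$)
$\frac{f{\left(-1885,-2113 \right)}}{3082743} - \frac{1095943}{-1011170} = \frac{\frac{780}{517} - - \frac{1885}{203181}}{3082743} - \frac{1095943}{-1011170} = \left(\frac{780}{517} + \frac{1885}{203181}\right) \frac{1}{3082743} - - \frac{1095943}{1011170} = \frac{308425}{203181} \cdot \frac{1}{3082743} + \frac{1095943}{1011170} = \frac{308425}{626354805483} + \frac{1095943}{1011170} = \frac{686449476455562719}{633351188660245110}$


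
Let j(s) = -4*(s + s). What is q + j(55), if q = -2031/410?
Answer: -182431/410 ≈ -444.95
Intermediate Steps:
j(s) = -8*s
q = -2031/410 (q = -2031*1/410 = -2031/410 ≈ -4.9537)
q + j(55) = -2031/410 - 8*55 = -2031/410 - 440 = -182431/410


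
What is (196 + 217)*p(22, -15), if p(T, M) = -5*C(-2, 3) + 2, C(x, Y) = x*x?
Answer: -7434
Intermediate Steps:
C(x, Y) = x**2
p(T, M) = -18 (p(T, M) = -5*(-2)**2 + 2 = -5*4 + 2 = -20 + 2 = -18)
(196 + 217)*p(22, -15) = (196 + 217)*(-18) = 413*(-18) = -7434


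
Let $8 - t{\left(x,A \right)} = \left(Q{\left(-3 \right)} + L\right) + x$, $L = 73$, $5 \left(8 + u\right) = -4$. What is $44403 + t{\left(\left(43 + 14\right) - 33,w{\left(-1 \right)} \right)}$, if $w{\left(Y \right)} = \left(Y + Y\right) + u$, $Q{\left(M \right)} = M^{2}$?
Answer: $44305$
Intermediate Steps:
$u = - \frac{44}{5}$ ($u = -8 + \frac{1}{5} \left(-4\right) = -8 - \frac{4}{5} = - \frac{44}{5} \approx -8.8$)
$w{\left(Y \right)} = - \frac{44}{5} + 2 Y$ ($w{\left(Y \right)} = \left(Y + Y\right) - \frac{44}{5} = 2 Y - \frac{44}{5} = - \frac{44}{5} + 2 Y$)
$t{\left(x,A \right)} = -74 - x$ ($t{\left(x,A \right)} = 8 - \left(\left(\left(-3\right)^{2} + 73\right) + x\right) = 8 - \left(\left(9 + 73\right) + x\right) = 8 - \left(82 + x\right) = -74 - x$)
$44403 + t{\left(\left(43 + 14\right) - 33,w{\left(-1 \right)} \right)} = 44403 - 98 = 44305$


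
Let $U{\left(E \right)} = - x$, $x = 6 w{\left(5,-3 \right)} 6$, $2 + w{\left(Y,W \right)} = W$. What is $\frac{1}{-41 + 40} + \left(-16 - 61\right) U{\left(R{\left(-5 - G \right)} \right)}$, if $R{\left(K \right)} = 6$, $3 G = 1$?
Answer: $-13861$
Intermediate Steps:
$G = \frac{1}{3}$ ($G = \frac{1}{3} \cdot 1 = \frac{1}{3} \approx 0.33333$)
$w{\left(Y,W \right)} = -2 + W$
$x = -180$ ($x = 6 \left(-2 - 3\right) 6 = 6 \left(-5\right) 6 = \left(-30\right) 6 = -180$)
$U{\left(E \right)} = 180$ ($U{\left(E \right)} = \left(-1\right) \left(-180\right) = 180$)
$\frac{1}{-41 + 40} + \left(-16 - 61\right) U{\left(R{\left(-5 - G \right)} \right)} = \frac{1}{-41 + 40} + \left(-16 - 61\right) 180 = \frac{1}{-1} - 13860 = -1 - 13860 = -13861$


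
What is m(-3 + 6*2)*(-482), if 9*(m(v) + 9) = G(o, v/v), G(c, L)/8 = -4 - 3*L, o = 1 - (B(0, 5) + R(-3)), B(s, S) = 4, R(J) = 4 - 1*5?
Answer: 66034/9 ≈ 7337.1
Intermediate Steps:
R(J) = -1 (R(J) = 4 - 5 = -1)
o = -2 (o = 1 - (4 - 1) = 1 - 1*3 = 1 - 3 = -2)
G(c, L) = -32 - 24*L (G(c, L) = 8*(-4 - 3*L) = -32 - 24*L)
m(v) = -137/9 (m(v) = -9 + (-32 - 24*v/v)/9 = -9 + (-32 - 24*1)/9 = -9 + (-32 - 24)/9 = -9 + (⅑)*(-56) = -9 - 56/9 = -137/9)
m(-3 + 6*2)*(-482) = -137/9*(-482) = 66034/9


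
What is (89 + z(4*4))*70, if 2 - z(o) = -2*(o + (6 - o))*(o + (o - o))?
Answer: 19810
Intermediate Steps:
z(o) = 2 + 12*o (z(o) = 2 - (-2)*(o + (6 - o))*(o + (o - o)) = 2 - (-2)*6*(o + 0) = 2 - (-2)*6*o = 2 - (-12)*o = 2 + 12*o)
(89 + z(4*4))*70 = (89 + (2 + 12*(4*4)))*70 = (89 + (2 + 12*16))*70 = (89 + (2 + 192))*70 = (89 + 194)*70 = 283*70 = 19810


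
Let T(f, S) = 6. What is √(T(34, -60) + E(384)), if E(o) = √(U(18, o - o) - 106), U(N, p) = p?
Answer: √(6 + I*√106) ≈ 2.993 + 1.7199*I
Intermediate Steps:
E(o) = I*√106 (E(o) = √((o - o) - 106) = √(0 - 106) = √(-106) = I*√106)
√(T(34, -60) + E(384)) = √(6 + I*√106)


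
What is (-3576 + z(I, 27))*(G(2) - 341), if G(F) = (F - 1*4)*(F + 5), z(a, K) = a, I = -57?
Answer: 1289715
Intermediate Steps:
G(F) = (-4 + F)*(5 + F) (G(F) = (F - 4)*(5 + F) = (-4 + F)*(5 + F))
(-3576 + z(I, 27))*(G(2) - 341) = (-3576 - 57)*((-20 + 2 + 2²) - 341) = -3633*((-20 + 2 + 4) - 341) = -3633*(-14 - 341) = -3633*(-355) = 1289715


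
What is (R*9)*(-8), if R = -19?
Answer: 1368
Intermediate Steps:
(R*9)*(-8) = -19*9*(-8) = -171*(-8) = 1368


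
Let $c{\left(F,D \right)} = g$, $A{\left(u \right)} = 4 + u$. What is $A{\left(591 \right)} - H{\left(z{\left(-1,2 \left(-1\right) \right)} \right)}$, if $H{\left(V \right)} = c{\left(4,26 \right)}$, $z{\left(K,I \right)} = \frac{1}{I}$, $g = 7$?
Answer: $588$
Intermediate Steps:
$c{\left(F,D \right)} = 7$
$H{\left(V \right)} = 7$
$A{\left(591 \right)} - H{\left(z{\left(-1,2 \left(-1\right) \right)} \right)} = \left(4 + 591\right) - 7 = 595 - 7 = 588$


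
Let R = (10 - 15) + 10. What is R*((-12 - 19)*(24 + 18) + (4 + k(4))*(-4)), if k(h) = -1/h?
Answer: -6585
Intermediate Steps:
R = 5 (R = -5 + 10 = 5)
R*((-12 - 19)*(24 + 18) + (4 + k(4))*(-4)) = 5*((-12 - 19)*(24 + 18) + (4 - 1/4)*(-4)) = 5*(-31*42 + (4 - 1*1/4)*(-4)) = 5*(-1302 + (4 - 1/4)*(-4)) = 5*(-1302 + (15/4)*(-4)) = 5*(-1302 - 15) = 5*(-1317) = -6585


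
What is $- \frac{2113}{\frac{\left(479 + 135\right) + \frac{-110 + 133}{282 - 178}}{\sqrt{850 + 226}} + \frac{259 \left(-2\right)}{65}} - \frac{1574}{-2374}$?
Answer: $- \frac{5749737867561237}{99156403579643} - \frac{701876900400 \sqrt{269}}{83535302089} \approx -195.79$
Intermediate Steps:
$- \frac{2113}{\frac{\left(479 + 135\right) + \frac{-110 + 133}{282 - 178}}{\sqrt{850 + 226}} + \frac{259 \left(-2\right)}{65}} - \frac{1574}{-2374} = - \frac{2113}{\frac{614 + \frac{23}{104}}{\sqrt{1076}} - \frac{518}{65}} - - \frac{787}{1187} = - \frac{2113}{\frac{614 + 23 \cdot \frac{1}{104}}{2 \sqrt{269}} - \frac{518}{65}} + \frac{787}{1187} = - \frac{2113}{\left(614 + \frac{23}{104}\right) \frac{\sqrt{269}}{538} - \frac{518}{65}} + \frac{787}{1187} = - \frac{2113}{\frac{63879 \frac{\sqrt{269}}{538}}{104} - \frac{518}{65}} + \frac{787}{1187} = - \frac{2113}{\frac{63879 \sqrt{269}}{55952} - \frac{518}{65}} + \frac{787}{1187} = - \frac{2113}{- \frac{518}{65} + \frac{63879 \sqrt{269}}{55952}} + \frac{787}{1187} = \frac{787}{1187} - \frac{2113}{- \frac{518}{65} + \frac{63879 \sqrt{269}}{55952}}$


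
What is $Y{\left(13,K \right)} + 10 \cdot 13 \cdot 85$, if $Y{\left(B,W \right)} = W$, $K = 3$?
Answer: $11053$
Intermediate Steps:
$Y{\left(13,K \right)} + 10 \cdot 13 \cdot 85 = 3 + 10 \cdot 13 \cdot 85 = 3 + 130 \cdot 85 = 3 + 11050 = 11053$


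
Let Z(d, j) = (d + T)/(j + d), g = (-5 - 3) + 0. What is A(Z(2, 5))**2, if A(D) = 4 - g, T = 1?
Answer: 144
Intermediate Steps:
g = -8 (g = -8 + 0 = -8)
Z(d, j) = (1 + d)/(d + j) (Z(d, j) = (d + 1)/(j + d) = (1 + d)/(d + j))
A(D) = 12 (A(D) = 4 - 1*(-8) = 4 + 8 = 12)
A(Z(2, 5))**2 = 12**2 = 144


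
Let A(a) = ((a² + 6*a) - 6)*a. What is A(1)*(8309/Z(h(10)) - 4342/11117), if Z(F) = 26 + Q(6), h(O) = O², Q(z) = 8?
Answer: 92223525/377978 ≈ 243.99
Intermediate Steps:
A(a) = a*(-6 + a² + 6*a) (A(a) = (-6 + a² + 6*a)*a = a*(-6 + a² + 6*a))
Z(F) = 34 (Z(F) = 26 + 8 = 34)
A(1)*(8309/Z(h(10)) - 4342/11117) = (1*(-6 + 1² + 6*1))*(8309/34 - 4342/11117) = (1*(-6 + 1 + 6))*(8309*(1/34) - 4342*1/11117) = (1*1)*(8309/34 - 4342/11117) = 1*(92223525/377978) = 92223525/377978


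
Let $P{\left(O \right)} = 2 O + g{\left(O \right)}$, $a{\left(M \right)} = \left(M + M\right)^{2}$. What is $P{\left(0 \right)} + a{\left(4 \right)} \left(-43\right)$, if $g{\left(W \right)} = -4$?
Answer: $-2756$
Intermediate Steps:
$a{\left(M \right)} = 4 M^{2}$ ($a{\left(M \right)} = \left(2 M\right)^{2} = 4 M^{2}$)
$P{\left(O \right)} = -4 + 2 O$ ($P{\left(O \right)} = 2 O - 4 = -4 + 2 O$)
$P{\left(0 \right)} + a{\left(4 \right)} \left(-43\right) = \left(-4 + 2 \cdot 0\right) + 4 \cdot 4^{2} \left(-43\right) = \left(-4 + 0\right) + 4 \cdot 16 \left(-43\right) = -4 + 64 \left(-43\right) = -4 - 2752 = -2756$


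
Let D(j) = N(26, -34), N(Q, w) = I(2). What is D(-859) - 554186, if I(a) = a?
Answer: -554184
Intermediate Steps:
N(Q, w) = 2
D(j) = 2
D(-859) - 554186 = 2 - 554186 = -554184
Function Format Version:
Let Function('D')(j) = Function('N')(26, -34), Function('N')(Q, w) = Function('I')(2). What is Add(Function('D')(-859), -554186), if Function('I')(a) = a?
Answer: -554184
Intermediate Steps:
Function('N')(Q, w) = 2
Function('D')(j) = 2
Add(Function('D')(-859), -554186) = Add(2, -554186) = -554184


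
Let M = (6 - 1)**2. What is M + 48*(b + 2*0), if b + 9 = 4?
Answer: -215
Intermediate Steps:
b = -5 (b = -9 + 4 = -5)
M = 25 (M = 5**2 = 25)
M + 48*(b + 2*0) = 25 + 48*(-5 + 2*0) = 25 + 48*(-5 + 0) = 25 + 48*(-5) = 25 - 240 = -215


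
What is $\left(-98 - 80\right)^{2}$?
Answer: $31684$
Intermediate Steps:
$\left(-98 - 80\right)^{2} = \left(-178\right)^{2} = 31684$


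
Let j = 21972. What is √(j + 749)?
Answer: √22721 ≈ 150.73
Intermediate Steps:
√(j + 749) = √(21972 + 749) = √22721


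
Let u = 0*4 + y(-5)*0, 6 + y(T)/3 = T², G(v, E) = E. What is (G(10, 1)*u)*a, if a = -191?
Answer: 0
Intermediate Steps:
y(T) = -18 + 3*T²
u = 0 (u = 0*4 + (-18 + 3*(-5)²)*0 = 0 + (-18 + 3*25)*0 = 0 + (-18 + 75)*0 = 0 + 57*0 = 0 + 0 = 0)
(G(10, 1)*u)*a = (1*0)*(-191) = 0*(-191) = 0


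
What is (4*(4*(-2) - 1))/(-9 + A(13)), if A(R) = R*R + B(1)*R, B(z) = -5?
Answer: -36/95 ≈ -0.37895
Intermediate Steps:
A(R) = R**2 - 5*R (A(R) = R*R - 5*R = R**2 - 5*R)
(4*(4*(-2) - 1))/(-9 + A(13)) = (4*(4*(-2) - 1))/(-9 + 13*(-5 + 13)) = (4*(-8 - 1))/(-9 + 13*8) = (4*(-9))/(-9 + 104) = -36/95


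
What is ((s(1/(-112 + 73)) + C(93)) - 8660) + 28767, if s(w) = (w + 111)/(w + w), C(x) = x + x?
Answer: 18129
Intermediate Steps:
C(x) = 2*x
s(w) = (111 + w)/(2*w) (s(w) = (111 + w)/((2*w)) = (111 + w)*(1/(2*w)) = (111 + w)/(2*w))
((s(1/(-112 + 73)) + C(93)) - 8660) + 28767 = (((111 + 1/(-112 + 73))/(2*(1/(-112 + 73))) + 2*93) - 8660) + 28767 = (((111 + 1/(-39))/(2*(1/(-39))) + 186) - 8660) + 28767 = (((111 - 1/39)/(2*(-1/39)) + 186) - 8660) + 28767 = (((1/2)*(-39)*(4328/39) + 186) - 8660) + 28767 = ((-2164 + 186) - 8660) + 28767 = (-1978 - 8660) + 28767 = -10638 + 28767 = 18129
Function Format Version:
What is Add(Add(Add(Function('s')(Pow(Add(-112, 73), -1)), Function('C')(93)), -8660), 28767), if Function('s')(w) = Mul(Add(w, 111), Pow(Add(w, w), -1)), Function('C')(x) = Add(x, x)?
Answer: 18129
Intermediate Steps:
Function('C')(x) = Mul(2, x)
Function('s')(w) = Mul(Rational(1, 2), Pow(w, -1), Add(111, w)) (Function('s')(w) = Mul(Add(111, w), Pow(Mul(2, w), -1)) = Mul(Add(111, w), Mul(Rational(1, 2), Pow(w, -1))) = Mul(Rational(1, 2), Pow(w, -1), Add(111, w)))
Add(Add(Add(Function('s')(Pow(Add(-112, 73), -1)), Function('C')(93)), -8660), 28767) = Add(Add(Add(Mul(Rational(1, 2), Pow(Pow(Add(-112, 73), -1), -1), Add(111, Pow(Add(-112, 73), -1))), Mul(2, 93)), -8660), 28767) = Add(Add(Add(Mul(Rational(1, 2), Pow(Pow(-39, -1), -1), Add(111, Pow(-39, -1))), 186), -8660), 28767) = Add(Add(Add(Mul(Rational(1, 2), Pow(Rational(-1, 39), -1), Add(111, Rational(-1, 39))), 186), -8660), 28767) = Add(Add(Add(Mul(Rational(1, 2), -39, Rational(4328, 39)), 186), -8660), 28767) = Add(Add(Add(-2164, 186), -8660), 28767) = Add(Add(-1978, -8660), 28767) = Add(-10638, 28767) = 18129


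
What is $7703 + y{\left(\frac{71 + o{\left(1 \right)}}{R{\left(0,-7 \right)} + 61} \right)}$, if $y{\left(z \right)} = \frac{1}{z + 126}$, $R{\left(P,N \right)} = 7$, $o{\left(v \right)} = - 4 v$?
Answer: $\frac{66515473}{8635} \approx 7703.0$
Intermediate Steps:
$y{\left(z \right)} = \frac{1}{126 + z}$
$7703 + y{\left(\frac{71 + o{\left(1 \right)}}{R{\left(0,-7 \right)} + 61} \right)} = 7703 + \frac{1}{126 + \frac{71 - 4}{7 + 61}} = 7703 + \frac{1}{126 + \frac{71 - 4}{68}} = 7703 + \frac{1}{126 + 67 \cdot \frac{1}{68}} = 7703 + \frac{1}{126 + \frac{67}{68}} = 7703 + \frac{1}{\frac{8635}{68}} = 7703 + \frac{68}{8635} = \frac{66515473}{8635}$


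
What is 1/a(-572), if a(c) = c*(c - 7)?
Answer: 1/331188 ≈ 3.0194e-6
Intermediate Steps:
a(c) = c*(-7 + c)
1/a(-572) = 1/(-572*(-7 - 572)) = 1/(-572*(-579)) = 1/331188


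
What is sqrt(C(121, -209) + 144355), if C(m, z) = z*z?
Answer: 2*sqrt(47009) ≈ 433.63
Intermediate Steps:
C(m, z) = z**2
sqrt(C(121, -209) + 144355) = sqrt((-209)**2 + 144355) = sqrt(43681 + 144355) = sqrt(188036) = 2*sqrt(47009)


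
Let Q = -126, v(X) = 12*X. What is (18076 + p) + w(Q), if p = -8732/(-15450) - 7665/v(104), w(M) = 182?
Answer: 58655987681/3213600 ≈ 18252.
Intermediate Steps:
p = -17921119/3213600 (p = -8732/(-15450) - 7665/(12*104) = -8732*(-1/15450) - 7665/1248 = 4366/7725 - 7665*1/1248 = 4366/7725 - 2555/416 = -17921119/3213600 ≈ -5.5766)
(18076 + p) + w(Q) = (18076 - 17921119/3213600) + 182 = 58071112481/3213600 + 182 = 58655987681/3213600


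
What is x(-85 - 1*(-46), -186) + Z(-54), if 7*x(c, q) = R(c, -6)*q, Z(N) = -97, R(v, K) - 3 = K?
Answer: -121/7 ≈ -17.286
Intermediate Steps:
R(v, K) = 3 + K
x(c, q) = -3*q/7 (x(c, q) = ((3 - 6)*q)/7 = (-3*q)/7 = -3*q/7)
x(-85 - 1*(-46), -186) + Z(-54) = -3/7*(-186) - 97 = 558/7 - 97 = -121/7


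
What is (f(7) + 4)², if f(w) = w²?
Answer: 2809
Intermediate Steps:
(f(7) + 4)² = (7² + 4)² = (49 + 4)² = 53² = 2809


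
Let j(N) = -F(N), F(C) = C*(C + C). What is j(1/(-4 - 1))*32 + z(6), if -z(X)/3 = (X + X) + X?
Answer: -1414/25 ≈ -56.560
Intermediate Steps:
z(X) = -9*X (z(X) = -3*((X + X) + X) = -3*(2*X + X) = -9*X)
F(C) = 2*C**2 (F(C) = C*(2*C) = 2*C**2)
j(N) = -2*N**2
j(1/(-4 - 1))*32 + z(6) = -2/(-4 - 1)**2*32 - 9*6 = -2*(1/(-5))**2*32 - 54 = -2*(-1/5)**2*32 - 54 = -2*1/25*32 - 54 = -2/25*32 - 54 = -64/25 - 54 = -1414/25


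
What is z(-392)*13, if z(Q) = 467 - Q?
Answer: 11167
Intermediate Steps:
z(-392)*13 = (467 - 1*(-392))*13 = (467 + 392)*13 = 859*13 = 11167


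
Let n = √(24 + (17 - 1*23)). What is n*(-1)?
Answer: -3*√2 ≈ -4.2426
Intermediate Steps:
n = 3*√2 (n = √(24 + (17 - 23)) = √(24 - 6) = √18 = 3*√2 ≈ 4.2426)
n*(-1) = (3*√2)*(-1) = -3*√2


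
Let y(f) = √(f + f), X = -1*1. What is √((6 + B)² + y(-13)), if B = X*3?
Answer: √(9 + I*√26) ≈ 3.11 + 0.81978*I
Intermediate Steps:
X = -1
y(f) = √2*√f (y(f) = √(2*f) = √2*√f)
B = -3 (B = -1*3 = -3)
√((6 + B)² + y(-13)) = √((6 - 3)² + √2*√(-13)) = √(3² + √2*(I*√13)) = √(9 + I*√26)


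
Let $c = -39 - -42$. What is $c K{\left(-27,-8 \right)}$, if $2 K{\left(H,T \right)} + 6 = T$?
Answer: $-21$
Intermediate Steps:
$K{\left(H,T \right)} = -3 + \frac{T}{2}$
$c = 3$ ($c = -39 + 42 = 3$)
$c K{\left(-27,-8 \right)} = 3 \left(-3 + \frac{1}{2} \left(-8\right)\right) = 3 \left(-3 - 4\right) = 3 \left(-7\right) = -21$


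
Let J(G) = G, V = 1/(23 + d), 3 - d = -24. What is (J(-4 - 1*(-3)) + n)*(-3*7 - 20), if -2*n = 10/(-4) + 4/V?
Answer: 16359/4 ≈ 4089.8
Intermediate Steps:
d = 27 (d = 3 - 1*(-24) = 3 + 24 = 27)
V = 1/50 (V = 1/(23 + 27) = 1/50 ≈ 0.020000)
n = -395/4 (n = -(10/(-4) + 4/(1/50))/2 = -(10*(-¼) + 4*50)/2 = -(-5/2 + 200)/2 = -½*395/2 = -395/4 ≈ -98.750)
(J(-4 - 1*(-3)) + n)*(-3*7 - 20) = ((-4 - 1*(-3)) - 395/4)*(-3*7 - 20) = ((-4 + 3) - 395/4)*(-21 - 20) = (-1 - 395/4)*(-41) = -399/4*(-41) = 16359/4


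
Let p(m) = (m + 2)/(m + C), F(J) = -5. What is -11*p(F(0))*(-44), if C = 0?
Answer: 1452/5 ≈ 290.40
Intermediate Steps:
p(m) = (2 + m)/m (p(m) = (m + 2)/(m + 0) = (2 + m)/m)
-11*p(F(0))*(-44) = -11*(2 - 5)/(-5)*(-44) = -(-11)*(-3)/5*(-44) = -11*⅗*(-44) = -33/5*(-44) = 1452/5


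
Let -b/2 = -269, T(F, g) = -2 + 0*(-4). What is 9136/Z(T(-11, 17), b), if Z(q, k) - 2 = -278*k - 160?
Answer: -4568/74861 ≈ -0.061020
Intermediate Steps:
T(F, g) = -2 (T(F, g) = -2 + 0 = -2)
b = 538 (b = -2*(-269) = 538)
Z(q, k) = -158 - 278*k (Z(q, k) = 2 + (-278*k - 160) = 2 + (-160 - 278*k) = -158 - 278*k)
9136/Z(T(-11, 17), b) = 9136/(-158 - 278*538) = 9136/(-158 - 149564) = 9136/(-149722) = 9136*(-1/149722) = -4568/74861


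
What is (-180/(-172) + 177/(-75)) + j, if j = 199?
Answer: 212513/1075 ≈ 197.69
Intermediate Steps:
(-180/(-172) + 177/(-75)) + j = (-180/(-172) + 177/(-75)) + 199 = (-180*(-1/172) + 177*(-1/75)) + 199 = (45/43 - 59/25) + 199 = -1412/1075 + 199 = 212513/1075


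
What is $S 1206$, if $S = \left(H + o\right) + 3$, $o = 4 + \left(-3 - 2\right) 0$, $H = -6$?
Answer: $1206$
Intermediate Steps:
$o = 4$ ($o = 4 + \left(-3 - 2\right) 0 = 4 - 0 = 4 + 0 = 4$)
$S = 1$ ($S = \left(-6 + 4\right) + 3 = -2 + 3 = 1$)
$S 1206 = 1 \cdot 1206 = 1206$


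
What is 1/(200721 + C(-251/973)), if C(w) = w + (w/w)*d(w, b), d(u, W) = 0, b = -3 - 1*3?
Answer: 973/195301282 ≈ 4.9820e-6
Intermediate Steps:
b = -6 (b = -3 - 3 = -6)
C(w) = w (C(w) = w + (w/w)*0 = w + 1*0 = w + 0 = w)
1/(200721 + C(-251/973)) = 1/(200721 - 251/973) = 1/(195301282/973) = 973/195301282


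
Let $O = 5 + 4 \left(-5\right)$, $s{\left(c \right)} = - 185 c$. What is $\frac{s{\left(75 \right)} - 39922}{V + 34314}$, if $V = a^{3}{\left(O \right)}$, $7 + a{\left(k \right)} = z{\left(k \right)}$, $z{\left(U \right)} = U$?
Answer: $- \frac{53797}{23666} \approx -2.2732$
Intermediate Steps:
$O = -15$ ($O = 5 - 20 = -15$)
$a{\left(k \right)} = -7 + k$
$V = -10648$ ($V = \left(-7 - 15\right)^{3} = \left(-22\right)^{3} = -10648$)
$\frac{s{\left(75 \right)} - 39922}{V + 34314} = \frac{\left(-185\right) 75 - 39922}{-10648 + 34314} = \frac{-13875 - 39922}{23666} = \left(-53797\right) \frac{1}{23666} = - \frac{53797}{23666}$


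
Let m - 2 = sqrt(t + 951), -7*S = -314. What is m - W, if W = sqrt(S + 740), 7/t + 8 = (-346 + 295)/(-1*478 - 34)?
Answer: 2 - sqrt(38458)/7 + sqrt(15545788495)/4045 ≈ 4.8086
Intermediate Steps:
S = 314/7 (S = -1/7*(-314) = 314/7 ≈ 44.857)
t = -3584/4045 (t = 7/(-8 + (-346 + 295)/(-1*478 - 34)) = 7/(-8 - 51/(-478 - 34)) = 7/(-8 - 51/(-512)) = 7/(-8 - 51*(-1/512)) = 7/(-8 + 51/512) = 7/(-4045/512) = 7*(-512/4045) = -3584/4045 ≈ -0.88603)
W = sqrt(38458)/7 (W = sqrt(314/7 + 740) = sqrt(5494/7) = sqrt(38458)/7 ≈ 28.015)
m = 2 + sqrt(15545788495)/4045 (m = 2 + sqrt(-3584/4045 + 951) = 2 + sqrt(3843211/4045) = 2 + sqrt(15545788495)/4045 ≈ 32.824)
m - W = (2 + sqrt(15545788495)/4045) - sqrt(38458)/7 = 2 - sqrt(38458)/7 + sqrt(15545788495)/4045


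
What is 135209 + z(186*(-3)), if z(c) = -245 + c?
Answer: 134406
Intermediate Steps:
135209 + z(186*(-3)) = 135209 + (-245 + 186*(-3)) = 135209 + (-245 - 558) = 135209 - 803 = 134406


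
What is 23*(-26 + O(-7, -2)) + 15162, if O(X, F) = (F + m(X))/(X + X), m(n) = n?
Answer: 204103/14 ≈ 14579.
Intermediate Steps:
O(X, F) = (F + X)/(2*X) (O(X, F) = (F + X)/(X + X) = (F + X)/((2*X)) = (F + X)*(1/(2*X)) = (F + X)/(2*X))
23*(-26 + O(-7, -2)) + 15162 = 23*(-26 + (½)*(-2 - 7)/(-7)) + 15162 = 23*(-26 + (½)*(-⅐)*(-9)) + 15162 = 23*(-26 + 9/14) + 15162 = 23*(-355/14) + 15162 = -8165/14 + 15162 = 204103/14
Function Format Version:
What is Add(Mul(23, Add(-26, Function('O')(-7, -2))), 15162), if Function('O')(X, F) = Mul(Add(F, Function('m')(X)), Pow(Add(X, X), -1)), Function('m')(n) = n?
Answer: Rational(204103, 14) ≈ 14579.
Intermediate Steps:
Function('O')(X, F) = Mul(Rational(1, 2), Pow(X, -1), Add(F, X)) (Function('O')(X, F) = Mul(Add(F, X), Pow(Add(X, X), -1)) = Mul(Add(F, X), Pow(Mul(2, X), -1)) = Mul(Add(F, X), Mul(Rational(1, 2), Pow(X, -1))) = Mul(Rational(1, 2), Pow(X, -1), Add(F, X)))
Add(Mul(23, Add(-26, Function('O')(-7, -2))), 15162) = Add(Mul(23, Add(-26, Mul(Rational(1, 2), Pow(-7, -1), Add(-2, -7)))), 15162) = Add(Mul(23, Add(-26, Mul(Rational(1, 2), Rational(-1, 7), -9))), 15162) = Add(Mul(23, Add(-26, Rational(9, 14))), 15162) = Add(Mul(23, Rational(-355, 14)), 15162) = Add(Rational(-8165, 14), 15162) = Rational(204103, 14)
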